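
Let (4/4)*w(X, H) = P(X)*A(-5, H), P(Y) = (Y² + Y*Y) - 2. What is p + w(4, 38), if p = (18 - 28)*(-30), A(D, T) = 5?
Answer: 450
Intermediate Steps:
P(Y) = -2 + 2*Y² (P(Y) = (Y² + Y²) - 2 = 2*Y² - 2 = -2 + 2*Y²)
w(X, H) = -10 + 10*X² (w(X, H) = (-2 + 2*X²)*5 = -10 + 10*X²)
p = 300 (p = -10*(-30) = 300)
p + w(4, 38) = 300 + (-10 + 10*4²) = 300 + (-10 + 10*16) = 300 + (-10 + 160) = 300 + 150 = 450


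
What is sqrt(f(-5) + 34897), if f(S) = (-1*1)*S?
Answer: 3*sqrt(3878) ≈ 186.82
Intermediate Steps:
f(S) = -S
sqrt(f(-5) + 34897) = sqrt(-1*(-5) + 34897) = sqrt(5 + 34897) = sqrt(34902) = 3*sqrt(3878)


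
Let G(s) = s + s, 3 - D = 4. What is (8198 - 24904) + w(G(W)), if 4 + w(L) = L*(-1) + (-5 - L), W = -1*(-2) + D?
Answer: -16719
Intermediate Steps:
D = -1 (D = 3 - 1*4 = 3 - 4 = -1)
W = 1 (W = -1*(-2) - 1 = 2 - 1 = 1)
G(s) = 2*s
w(L) = -9 - 2*L (w(L) = -4 + (L*(-1) + (-5 - L)) = -4 + (-L + (-5 - L)) = -4 + (-5 - 2*L) = -9 - 2*L)
(8198 - 24904) + w(G(W)) = (8198 - 24904) + (-9 - 4) = -16706 + (-9 - 2*2) = -16706 + (-9 - 4) = -16706 - 13 = -16719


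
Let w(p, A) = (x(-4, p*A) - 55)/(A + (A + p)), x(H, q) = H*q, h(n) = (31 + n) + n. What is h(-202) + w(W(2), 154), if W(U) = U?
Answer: -116917/310 ≈ -377.15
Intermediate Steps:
h(n) = 31 + 2*n
w(p, A) = (-55 - 4*A*p)/(p + 2*A) (w(p, A) = (-4*p*A - 55)/(A + (A + p)) = (-4*A*p - 55)/(p + 2*A) = (-55 - 4*A*p)/(p + 2*A))
h(-202) + w(W(2), 154) = (31 + 2*(-202)) + (-55 - 4*154*2)/(2 + 2*154) = (31 - 404) + (-55 - 1232)/(2 + 308) = -373 - 1287/310 = -116917/310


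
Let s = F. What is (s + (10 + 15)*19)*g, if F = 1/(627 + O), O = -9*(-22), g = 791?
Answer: 309973916/825 ≈ 3.7573e+5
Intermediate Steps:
O = 198
F = 1/825 (F = 1/(627 + 198) = 1/825 ≈ 0.0012121)
s = 1/825 ≈ 0.0012121
(s + (10 + 15)*19)*g = (1/825 + (10 + 15)*19)*791 = (1/825 + 25*19)*791 = (1/825 + 475)*791 = (391876/825)*791 = 309973916/825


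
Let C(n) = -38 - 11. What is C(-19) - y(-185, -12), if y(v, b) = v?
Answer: 136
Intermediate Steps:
C(n) = -49
C(-19) - y(-185, -12) = -49 - 1*(-185) = -49 + 185 = 136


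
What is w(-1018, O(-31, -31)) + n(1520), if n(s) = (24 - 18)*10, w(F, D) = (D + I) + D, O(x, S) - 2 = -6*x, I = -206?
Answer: 230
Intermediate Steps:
O(x, S) = 2 - 6*x
w(F, D) = -206 + 2*D (w(F, D) = (D - 206) + D = (-206 + D) + D = -206 + 2*D)
n(s) = 60 (n(s) = 6*10 = 60)
w(-1018, O(-31, -31)) + n(1520) = (-206 + 2*(2 - 6*(-31))) + 60 = (-206 + 2*(2 + 186)) + 60 = (-206 + 2*188) + 60 = (-206 + 376) + 60 = 170 + 60 = 230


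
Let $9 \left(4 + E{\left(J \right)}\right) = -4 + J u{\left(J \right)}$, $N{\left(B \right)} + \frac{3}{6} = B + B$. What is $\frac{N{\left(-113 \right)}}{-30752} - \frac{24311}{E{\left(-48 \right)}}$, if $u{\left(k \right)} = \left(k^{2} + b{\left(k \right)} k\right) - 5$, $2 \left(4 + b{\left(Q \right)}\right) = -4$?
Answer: $\frac{1689160443}{954972608} \approx 1.7688$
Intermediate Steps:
$N{\left(B \right)} = - \frac{1}{2} + 2 B$ ($N{\left(B \right)} = - \frac{1}{2} + \left(B + B\right) = - \frac{1}{2} + 2 B$)
$b{\left(Q \right)} = -6$ ($b{\left(Q \right)} = -4 + \frac{1}{2} \left(-4\right) = -4 - 2 = -6$)
$u{\left(k \right)} = -5 + k^{2} - 6 k$ ($u{\left(k \right)} = \left(k^{2} - 6 k\right) - 5 = -5 + k^{2} - 6 k$)
$E{\left(J \right)} = - \frac{40}{9} + \frac{J \left(-5 + J^{2} - 6 J\right)}{9}$ ($E{\left(J \right)} = -4 + \frac{-4 + J \left(-5 + J^{2} - 6 J\right)}{9} = -4 + \left(- \frac{4}{9} + \frac{J \left(-5 + J^{2} - 6 J\right)}{9}\right) = - \frac{40}{9} + \frac{J \left(-5 + J^{2} - 6 J\right)}{9}$)
$\frac{N{\left(-113 \right)}}{-30752} - \frac{24311}{E{\left(-48 \right)}} = \frac{- \frac{1}{2} + 2 \left(-113\right)}{-30752} - \frac{24311}{- \frac{40}{9} + \frac{1}{9} \left(-48\right) \left(-5 + \left(-48\right)^{2} - -288\right)} = \left(- \frac{1}{2} - 226\right) \left(- \frac{1}{30752}\right) - \frac{24311}{- \frac{40}{9} + \frac{1}{9} \left(-48\right) \left(-5 + 2304 + 288\right)} = \left(- \frac{453}{2}\right) \left(- \frac{1}{30752}\right) - \frac{24311}{- \frac{40}{9} + \frac{1}{9} \left(-48\right) 2587} = \frac{453}{61504} - \frac{24311}{- \frac{40}{9} - \frac{41392}{3}} = \frac{453}{61504} - \frac{24311}{- \frac{124216}{9}} = \frac{453}{61504} - - \frac{218799}{124216} = \frac{453}{61504} + \frac{218799}{124216} = \frac{1689160443}{954972608}$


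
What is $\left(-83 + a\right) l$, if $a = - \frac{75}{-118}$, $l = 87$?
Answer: $- \frac{845553}{118} \approx -7165.7$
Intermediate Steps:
$a = \frac{75}{118}$ ($a = \left(-75\right) \left(- \frac{1}{118}\right) = \frac{75}{118} \approx 0.63559$)
$\left(-83 + a\right) l = \left(-83 + \frac{75}{118}\right) 87 = \left(- \frac{9719}{118}\right) 87 = - \frac{845553}{118}$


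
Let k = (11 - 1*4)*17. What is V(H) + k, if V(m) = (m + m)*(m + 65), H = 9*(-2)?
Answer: -1573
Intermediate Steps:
H = -18
k = 119 (k = (11 - 4)*17 = 7*17 = 119)
V(m) = 2*m*(65 + m) (V(m) = (2*m)*(65 + m) = 2*m*(65 + m))
V(H) + k = 2*(-18)*(65 - 18) + 119 = 2*(-18)*47 + 119 = -1692 + 119 = -1573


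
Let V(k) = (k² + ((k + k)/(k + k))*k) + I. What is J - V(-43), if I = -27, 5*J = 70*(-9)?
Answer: -1905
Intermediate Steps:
J = -126 (J = (70*(-9))/5 = (⅕)*(-630) = -126)
V(k) = -27 + k + k² (V(k) = (k² + ((k + k)/(k + k))*k) - 27 = (k² + ((2*k)/((2*k)))*k) - 27 = (k² + ((2*k)*(1/(2*k)))*k) - 27 = (k² + 1*k) - 27 = (k² + k) - 27 = (k + k²) - 27 = -27 + k + k²)
J - V(-43) = -126 - (-27 - 43 + (-43)²) = -126 - (-27 - 43 + 1849) = -126 - 1*1779 = -126 - 1779 = -1905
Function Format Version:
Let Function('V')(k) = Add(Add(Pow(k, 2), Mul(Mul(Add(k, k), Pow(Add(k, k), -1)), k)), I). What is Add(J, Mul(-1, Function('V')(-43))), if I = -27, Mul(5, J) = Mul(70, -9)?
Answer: -1905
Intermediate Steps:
J = -126 (J = Mul(Rational(1, 5), Mul(70, -9)) = Mul(Rational(1, 5), -630) = -126)
Function('V')(k) = Add(-27, k, Pow(k, 2)) (Function('V')(k) = Add(Add(Pow(k, 2), Mul(Mul(Add(k, k), Pow(Add(k, k), -1)), k)), -27) = Add(Add(Pow(k, 2), Mul(Mul(Mul(2, k), Pow(Mul(2, k), -1)), k)), -27) = Add(Add(Pow(k, 2), Mul(Mul(Mul(2, k), Mul(Rational(1, 2), Pow(k, -1))), k)), -27) = Add(Add(Pow(k, 2), Mul(1, k)), -27) = Add(Add(Pow(k, 2), k), -27) = Add(Add(k, Pow(k, 2)), -27) = Add(-27, k, Pow(k, 2)))
Add(J, Mul(-1, Function('V')(-43))) = Add(-126, Mul(-1, Add(-27, -43, Pow(-43, 2)))) = Add(-126, Mul(-1, Add(-27, -43, 1849))) = Add(-126, Mul(-1, 1779)) = Add(-126, -1779) = -1905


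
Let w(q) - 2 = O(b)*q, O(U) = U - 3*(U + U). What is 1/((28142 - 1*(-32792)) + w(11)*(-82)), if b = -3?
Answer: 1/47240 ≈ 2.1168e-5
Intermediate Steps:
O(U) = -5*U (O(U) = U - 3*2*U = U - 6*U = -5*U)
w(q) = 2 + 15*q (w(q) = 2 + (-5*(-3))*q = 2 + 15*q)
1/((28142 - 1*(-32792)) + w(11)*(-82)) = 1/((28142 - 1*(-32792)) + (2 + 15*11)*(-82)) = 1/((28142 + 32792) + (2 + 165)*(-82)) = 1/(60934 + 167*(-82)) = 1/(60934 - 13694) = 1/47240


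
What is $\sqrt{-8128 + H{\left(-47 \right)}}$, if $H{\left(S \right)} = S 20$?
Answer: $2 i \sqrt{2267} \approx 95.226 i$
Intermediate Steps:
$H{\left(S \right)} = 20 S$
$\sqrt{-8128 + H{\left(-47 \right)}} = \sqrt{-8128 + 20 \left(-47\right)} = \sqrt{-8128 - 940} = \sqrt{-9068} = 2 i \sqrt{2267}$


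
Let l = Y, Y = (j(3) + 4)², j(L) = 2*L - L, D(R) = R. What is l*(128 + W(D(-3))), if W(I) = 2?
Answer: 6370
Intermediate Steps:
j(L) = L
Y = 49 (Y = (3 + 4)² = 7² = 49)
l = 49
l*(128 + W(D(-3))) = 49*(128 + 2) = 49*130 = 6370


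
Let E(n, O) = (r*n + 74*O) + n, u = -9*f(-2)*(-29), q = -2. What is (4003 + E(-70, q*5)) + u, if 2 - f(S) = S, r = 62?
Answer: -103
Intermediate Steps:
f(S) = 2 - S
u = 1044 (u = -9*(2 - 1*(-2))*(-29) = -9*(2 + 2)*(-29) = -9*4*(-29) = -36*(-29) = 1044)
E(n, O) = 63*n + 74*O (E(n, O) = (62*n + 74*O) + n = 63*n + 74*O)
(4003 + E(-70, q*5)) + u = (4003 + (63*(-70) + 74*(-2*5))) + 1044 = (4003 + (-4410 + 74*(-10))) + 1044 = (4003 + (-4410 - 740)) + 1044 = (4003 - 5150) + 1044 = -1147 + 1044 = -103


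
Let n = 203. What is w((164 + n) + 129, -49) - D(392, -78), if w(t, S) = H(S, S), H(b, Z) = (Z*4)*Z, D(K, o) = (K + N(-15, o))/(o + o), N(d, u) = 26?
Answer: 749321/78 ≈ 9606.7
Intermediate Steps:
D(K, o) = (26 + K)/(2*o) (D(K, o) = (K + 26)/(o + o) = (26 + K)/((2*o)) = (26 + K)*(1/(2*o)) = (26 + K)/(2*o))
H(b, Z) = 4*Z² (H(b, Z) = (4*Z)*Z = 4*Z²)
w(t, S) = 4*S²
w((164 + n) + 129, -49) - D(392, -78) = 4*(-49)² - (26 + 392)/(2*(-78)) = 4*2401 - (-1)*418/(2*78) = 9604 - 1*(-209/78) = 9604 + 209/78 = 749321/78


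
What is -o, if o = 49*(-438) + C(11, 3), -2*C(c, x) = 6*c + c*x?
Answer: 43023/2 ≈ 21512.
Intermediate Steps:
C(c, x) = -3*c - c*x/2 (C(c, x) = -(6*c + c*x)/2 = -3*c - c*x/2)
o = -43023/2 (o = 49*(-438) - ½*11*(6 + 3) = -21462 - ½*11*9 = -21462 - 99/2 = -43023/2 ≈ -21512.)
-o = -1*(-43023/2) = 43023/2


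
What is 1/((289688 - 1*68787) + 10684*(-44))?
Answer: -1/249195 ≈ -4.0129e-6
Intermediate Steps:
1/((289688 - 1*68787) + 10684*(-44)) = 1/((289688 - 68787) - 470096) = 1/(220901 - 470096) = 1/(-249195) = -1/249195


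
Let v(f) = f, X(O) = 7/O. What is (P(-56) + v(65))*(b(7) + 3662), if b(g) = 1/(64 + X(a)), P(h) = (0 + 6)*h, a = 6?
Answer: -388030808/391 ≈ -9.9241e+5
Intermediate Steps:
P(h) = 6*h
b(g) = 6/391 (b(g) = 1/(64 + 7/6) = 1/(391/6) = 6/391)
(P(-56) + v(65))*(b(7) + 3662) = (6*(-56) + 65)*(6/391 + 3662) = (-336 + 65)*(1431848/391) = -271*1431848/391 = -388030808/391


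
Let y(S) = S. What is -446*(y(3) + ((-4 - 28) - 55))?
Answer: 37464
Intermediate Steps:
-446*(y(3) + ((-4 - 28) - 55)) = -446*(3 + ((-4 - 28) - 55)) = -446*(3 + (-32 - 55)) = -446*(3 - 87) = -446*(-84) = 37464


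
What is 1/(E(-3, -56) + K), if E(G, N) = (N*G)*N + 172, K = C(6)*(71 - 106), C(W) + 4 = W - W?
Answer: -1/9096 ≈ -0.00010994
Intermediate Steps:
C(W) = -4 (C(W) = -4 + (W - W) = -4 + 0 = -4)
K = 140 (K = -4*(71 - 106) = -4*(-35) = 140)
E(G, N) = 172 + G*N² (E(G, N) = (G*N)*N + 172 = G*N² + 172 = 172 + G*N²)
1/(E(-3, -56) + K) = 1/((172 - 3*(-56)²) + 140) = 1/((172 - 3*3136) + 140) = 1/((172 - 9408) + 140) = 1/(-9236 + 140) = 1/(-9096) = -1/9096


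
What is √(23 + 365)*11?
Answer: 22*√97 ≈ 216.67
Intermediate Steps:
√(23 + 365)*11 = √388*11 = (2*√97)*11 = 22*√97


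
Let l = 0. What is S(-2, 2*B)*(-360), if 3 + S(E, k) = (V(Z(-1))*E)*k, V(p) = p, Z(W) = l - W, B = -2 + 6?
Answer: 6840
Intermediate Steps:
B = 4
Z(W) = -W (Z(W) = 0 - W = -W)
S(E, k) = -3 + E*k (S(E, k) = -3 + ((-1*(-1))*E)*k = -3 + (1*E)*k = -3 + E*k)
S(-2, 2*B)*(-360) = (-3 - 4*4)*(-360) = (-3 - 2*8)*(-360) = (-3 - 16)*(-360) = -19*(-360) = 6840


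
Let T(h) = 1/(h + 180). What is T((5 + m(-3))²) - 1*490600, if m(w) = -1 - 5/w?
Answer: -936555391/1909 ≈ -4.9060e+5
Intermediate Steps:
T(h) = 1/(180 + h)
T((5 + m(-3))²) - 1*490600 = 1/(180 + (5 + (-5 - 1*(-3))/(-3))²) - 1*490600 = 1/(180 + (5 - (-5 + 3)/3)²) - 490600 = 1/(180 + (5 - ⅓*(-2))²) - 490600 = 1/(180 + (5 + ⅔)²) - 490600 = 1/(180 + (17/3)²) - 490600 = 1/(180 + 289/9) - 490600 = 1/(1909/9) - 490600 = 9/1909 - 490600 = -936555391/1909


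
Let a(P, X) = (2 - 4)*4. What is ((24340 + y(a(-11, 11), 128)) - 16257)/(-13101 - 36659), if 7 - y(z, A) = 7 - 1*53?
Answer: -1017/6220 ≈ -0.16350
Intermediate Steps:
a(P, X) = -8 (a(P, X) = -2*4 = -8)
y(z, A) = 53 (y(z, A) = 7 - (7 - 1*53) = 7 - (7 - 53) = 7 - 1*(-46) = 7 + 46 = 53)
((24340 + y(a(-11, 11), 128)) - 16257)/(-13101 - 36659) = ((24340 + 53) - 16257)/(-13101 - 36659) = (24393 - 16257)/(-49760) = 8136*(-1/49760) = -1017/6220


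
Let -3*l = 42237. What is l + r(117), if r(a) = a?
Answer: -13962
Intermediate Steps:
l = -14079 (l = -1/3*42237 = -14079)
l + r(117) = -14079 + 117 = -13962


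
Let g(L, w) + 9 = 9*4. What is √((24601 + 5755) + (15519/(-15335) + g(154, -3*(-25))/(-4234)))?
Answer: √127967369392573158110/64928390 ≈ 174.23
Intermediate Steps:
g(L, w) = 27 (g(L, w) = -9 + 9*4 = -9 + 36 = 27)
√((24601 + 5755) + (15519/(-15335) + g(154, -3*(-25))/(-4234))) = √((24601 + 5755) + (15519/(-15335) + 27/(-4234))) = √(30356 + (15519*(-1/15335) + 27*(-1/4234))) = √(30356 + (-15519/15335 - 27/4234)) = √(30356 - 66121491/64928390) = √(1970900085349/64928390) = √127967369392573158110/64928390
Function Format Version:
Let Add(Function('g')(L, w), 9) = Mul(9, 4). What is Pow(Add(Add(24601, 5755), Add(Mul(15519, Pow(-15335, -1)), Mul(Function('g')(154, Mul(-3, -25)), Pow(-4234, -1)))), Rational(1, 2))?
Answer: Mul(Rational(1, 64928390), Pow(127967369392573158110, Rational(1, 2))) ≈ 174.23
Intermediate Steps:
Function('g')(L, w) = 27 (Function('g')(L, w) = Add(-9, Mul(9, 4)) = Add(-9, 36) = 27)
Pow(Add(Add(24601, 5755), Add(Mul(15519, Pow(-15335, -1)), Mul(Function('g')(154, Mul(-3, -25)), Pow(-4234, -1)))), Rational(1, 2)) = Pow(Add(Add(24601, 5755), Add(Mul(15519, Pow(-15335, -1)), Mul(27, Pow(-4234, -1)))), Rational(1, 2)) = Pow(Add(30356, Add(Mul(15519, Rational(-1, 15335)), Mul(27, Rational(-1, 4234)))), Rational(1, 2)) = Pow(Add(30356, Add(Rational(-15519, 15335), Rational(-27, 4234))), Rational(1, 2)) = Pow(Add(30356, Rational(-66121491, 64928390)), Rational(1, 2)) = Pow(Rational(1970900085349, 64928390), Rational(1, 2)) = Mul(Rational(1, 64928390), Pow(127967369392573158110, Rational(1, 2)))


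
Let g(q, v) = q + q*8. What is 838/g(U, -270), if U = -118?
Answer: -419/531 ≈ -0.78908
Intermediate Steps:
g(q, v) = 9*q (g(q, v) = q + 8*q = 9*q)
838/g(U, -270) = 838/((9*(-118))) = 838/(-1062) = 838*(-1/1062) = -419/531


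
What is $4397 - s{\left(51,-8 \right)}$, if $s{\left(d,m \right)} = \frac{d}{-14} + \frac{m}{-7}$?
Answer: $\frac{8799}{2} \approx 4399.5$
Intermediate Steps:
$s{\left(d,m \right)} = - \frac{m}{7} - \frac{d}{14}$ ($s{\left(d,m \right)} = d \left(- \frac{1}{14}\right) + m \left(- \frac{1}{7}\right) = - \frac{d}{14} - \frac{m}{7} = - \frac{m}{7} - \frac{d}{14}$)
$4397 - s{\left(51,-8 \right)} = 4397 - \left(\left(- \frac{1}{7}\right) \left(-8\right) - \frac{51}{14}\right) = 4397 - \left(\frac{8}{7} - \frac{51}{14}\right) = 4397 - - \frac{5}{2} = 4397 + \frac{5}{2} = \frac{8799}{2}$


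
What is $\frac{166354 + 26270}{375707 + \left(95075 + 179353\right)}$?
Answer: $\frac{192624}{650135} \approx 0.29628$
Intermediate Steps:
$\frac{166354 + 26270}{375707 + \left(95075 + 179353\right)} = \frac{192624}{375707 + 274428} = \frac{192624}{650135}$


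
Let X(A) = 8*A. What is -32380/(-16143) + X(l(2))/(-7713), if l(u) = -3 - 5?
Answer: 83593364/41503653 ≈ 2.0141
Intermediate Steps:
l(u) = -8
-32380/(-16143) + X(l(2))/(-7713) = -32380/(-16143) + (8*(-8))/(-7713) = -32380*(-1/16143) - 64*(-1/7713) = 32380/16143 + 64/7713 = 83593364/41503653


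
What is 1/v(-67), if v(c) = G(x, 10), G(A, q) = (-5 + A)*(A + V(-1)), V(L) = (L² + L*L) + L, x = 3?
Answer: -⅛ ≈ -0.12500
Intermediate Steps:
V(L) = L + 2*L² (V(L) = (L² + L²) + L = 2*L² + L = L + 2*L²)
G(A, q) = (1 + A)*(-5 + A) (G(A, q) = (-5 + A)*(A - (1 + 2*(-1))) = (-5 + A)*(A - (1 - 2)) = (-5 + A)*(A - 1*(-1)) = (-5 + A)*(A + 1) = (-5 + A)*(1 + A) = (1 + A)*(-5 + A))
v(c) = -8 (v(c) = -5 + 3² - 4*3 = -5 + 9 - 12 = -8)
1/v(-67) = 1/(-8) = -⅛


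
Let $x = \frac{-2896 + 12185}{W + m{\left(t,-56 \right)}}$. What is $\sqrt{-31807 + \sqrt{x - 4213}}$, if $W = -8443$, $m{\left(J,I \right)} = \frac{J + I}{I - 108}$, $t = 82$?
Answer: $\frac{\sqrt{-15246153984324247 + 692339 i \sqrt{2019958507881795}}}{692339} \approx 0.182 + 178.35 i$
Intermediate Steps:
$m{\left(J,I \right)} = \frac{I + J}{-108 + I}$
$x = - \frac{761698}{692339}$ ($x = \frac{-2896 + 12185}{-8443 + \frac{-56 + 82}{-108 - 56}} = \frac{9289}{-8443 + \frac{1}{-164} \cdot 26} = \frac{9289}{-8443 - \frac{13}{82}} = \frac{9289}{- \frac{692339}{82}} = 9289 \left(- \frac{82}{692339}\right) = - \frac{761698}{692339} \approx -1.1002$)
$\sqrt{-31807 + \sqrt{x - 4213}} = \sqrt{-31807 + \sqrt{- \frac{761698}{692339} - 4213}} = \sqrt{-31807 + \sqrt{- \frac{2917585905}{692339}}} = \sqrt{-31807 + \frac{i \sqrt{2019958507881795}}{692339}}$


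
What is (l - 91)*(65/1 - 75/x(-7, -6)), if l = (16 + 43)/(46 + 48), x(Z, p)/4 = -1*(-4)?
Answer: -8197675/1504 ≈ -5450.6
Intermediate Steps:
x(Z, p) = 16 (x(Z, p) = 4*(-1*(-4)) = 4*4 = 16)
l = 59/94 ≈ 0.62766
(l - 91)*(65/1 - 75/x(-7, -6)) = (59/94 - 91)*(65/1 - 75/16) = -8495*(65*1 - 75*1/16)/94 = -8495*(65 - 75/16)/94 = -8495/94*965/16 = -8197675/1504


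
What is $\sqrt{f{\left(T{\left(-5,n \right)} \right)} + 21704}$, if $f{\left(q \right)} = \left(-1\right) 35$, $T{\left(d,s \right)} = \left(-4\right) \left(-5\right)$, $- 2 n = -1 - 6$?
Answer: $\sqrt{21669} \approx 147.2$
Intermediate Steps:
$n = \frac{7}{2}$ ($n = - \frac{-1 - 6}{2} = \left(- \frac{1}{2}\right) \left(-7\right) = \frac{7}{2} \approx 3.5$)
$T{\left(d,s \right)} = 20$
$f{\left(q \right)} = -35$
$\sqrt{f{\left(T{\left(-5,n \right)} \right)} + 21704} = \sqrt{-35 + 21704} = \sqrt{21669}$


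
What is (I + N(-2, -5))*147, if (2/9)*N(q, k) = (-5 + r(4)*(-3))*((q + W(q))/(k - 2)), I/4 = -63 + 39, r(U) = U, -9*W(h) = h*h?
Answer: -18039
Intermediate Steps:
W(h) = -h**2/9 (W(h) = -h*h/9 = -h**2/9)
I = -96 (I = 4*(-63 + 39) = 4*(-24) = -96)
N(q, k) = -153*(q - q**2/9)/(2*(-2 + k)) (N(q, k) = 9*((-5 + 4*(-3))*((q - q**2/9)/(k - 2)))/2 = 9*((-5 - 12)*((q - q**2/9)/(-2 + k)))/2 = 9*(-17*(q - q**2/9)/(-2 + k))/2 = -153*(q - q**2/9)/(2*(-2 + k)))
(I + N(-2, -5))*147 = (-96 + (17/2)*(-2)*(-9 - 2)/(-2 - 5))*147 = (-96 + (17/2)*(-2)*(-11)/(-7))*147 = (-96 + (17/2)*(-2)*(-1/7)*(-11))*147 = (-96 - 187/7)*147 = -859/7*147 = -18039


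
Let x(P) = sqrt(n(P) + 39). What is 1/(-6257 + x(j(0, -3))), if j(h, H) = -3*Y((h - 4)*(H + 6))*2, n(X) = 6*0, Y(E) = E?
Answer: -6257/39150010 - sqrt(39)/39150010 ≈ -0.00015998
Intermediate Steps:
n(X) = 0
j(h, H) = -6*(-4 + h)*(6 + H) (j(h, H) = -3*(h - 4)*(H + 6)*2 = -3*(-4 + h)*(6 + H)*2 = -6*(-4 + h)*(6 + H))
x(P) = sqrt(39) (x(P) = sqrt(0 + 39) = sqrt(39))
1/(-6257 + x(j(0, -3))) = 1/(-6257 + sqrt(39))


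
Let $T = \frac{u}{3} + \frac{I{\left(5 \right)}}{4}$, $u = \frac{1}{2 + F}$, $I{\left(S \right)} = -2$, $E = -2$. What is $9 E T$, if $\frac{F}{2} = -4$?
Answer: $10$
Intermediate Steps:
$F = -8$ ($F = 2 \left(-4\right) = -8$)
$u = - \frac{1}{6}$ ($u = \frac{1}{2 - 8} = \frac{1}{-6} = - \frac{1}{6} \approx -0.16667$)
$T = - \frac{5}{9}$ ($T = - \frac{1}{6 \cdot 3} - \frac{2}{4} = \left(- \frac{1}{6}\right) \frac{1}{3} - \frac{1}{2} = - \frac{1}{18} - \frac{1}{2} = - \frac{5}{9} \approx -0.55556$)
$9 E T = 9 \left(-2\right) \left(- \frac{5}{9}\right) = \left(-18\right) \left(- \frac{5}{9}\right) = 10$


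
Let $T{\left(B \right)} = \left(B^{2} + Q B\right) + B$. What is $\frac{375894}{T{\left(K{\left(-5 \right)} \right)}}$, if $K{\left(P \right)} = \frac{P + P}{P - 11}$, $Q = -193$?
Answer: $- \frac{24057216}{7655} \approx -3142.7$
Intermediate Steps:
$K{\left(P \right)} = \frac{2 P}{-11 + P}$
$T{\left(B \right)} = B^{2} - 192 B$ ($T{\left(B \right)} = \left(B^{2} - 193 B\right) + B = B^{2} - 192 B$)
$\frac{375894}{T{\left(K{\left(-5 \right)} \right)}} = \frac{375894}{2 \left(-5\right) \frac{1}{-11 - 5} \left(-192 + 2 \left(-5\right) \frac{1}{-11 - 5}\right)} = \frac{375894}{2 \left(-5\right) \frac{1}{-16} \left(-192 + 2 \left(-5\right) \frac{1}{-16}\right)} = \frac{375894}{2 \left(-5\right) \left(- \frac{1}{16}\right) \left(-192 + 2 \left(-5\right) \left(- \frac{1}{16}\right)\right)} = \frac{375894}{\frac{5}{8} \left(-192 + \frac{5}{8}\right)} = \frac{375894}{\frac{5}{8} \left(- \frac{1531}{8}\right)} = \frac{375894}{- \frac{7655}{64}} = 375894 \left(- \frac{64}{7655}\right) = - \frac{24057216}{7655}$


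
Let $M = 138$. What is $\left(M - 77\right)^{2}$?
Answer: $3721$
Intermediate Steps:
$\left(M - 77\right)^{2} = \left(138 - 77\right)^{2} = 61^{2} = 3721$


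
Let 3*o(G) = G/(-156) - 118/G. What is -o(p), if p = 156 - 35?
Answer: 33049/56628 ≈ 0.58362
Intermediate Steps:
p = 121
o(G) = -118/(3*G) - G/468 (o(G) = (G/(-156) - 118/G)/3 = (G*(-1/156) - 118/G)/3 = (-G/156 - 118/G)/3 = (-118/G - G/156)/3 = -118/(3*G) - G/468)
-o(p) = -(-18408 - 1*121²)/(468*121) = -(-18408 - 1*14641)/(468*121) = -(-18408 - 14641)/(468*121) = -(-33049)/(468*121) = -1*(-33049/56628) = 33049/56628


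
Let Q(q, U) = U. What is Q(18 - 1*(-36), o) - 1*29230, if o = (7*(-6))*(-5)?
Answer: -29020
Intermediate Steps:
o = 210 (o = -42*(-5) = 210)
Q(18 - 1*(-36), o) - 1*29230 = 210 - 1*29230 = 210 - 29230 = -29020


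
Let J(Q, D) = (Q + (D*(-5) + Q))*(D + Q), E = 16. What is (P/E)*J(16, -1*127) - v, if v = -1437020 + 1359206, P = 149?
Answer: -9786489/16 ≈ -6.1166e+5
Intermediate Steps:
J(Q, D) = (D + Q)*(-5*D + 2*Q) (J(Q, D) = (Q + (-5*D + Q))*(D + Q) = (Q + (Q - 5*D))*(D + Q) = (-5*D + 2*Q)*(D + Q) = (D + Q)*(-5*D + 2*Q))
v = -77814
(P/E)*J(16, -1*127) - v = (149/16)*(-5*(-1*127)² + 2*16² - 3*(-1*127)*16) - 1*(-77814) = (149*(1/16))*(-5*(-127)² + 2*256 - 3*(-127)*16) + 77814 = 149*(-5*16129 + 512 + 6096)/16 + 77814 = 149*(-80645 + 512 + 6096)/16 + 77814 = (149/16)*(-74037) + 77814 = -11031513/16 + 77814 = -9786489/16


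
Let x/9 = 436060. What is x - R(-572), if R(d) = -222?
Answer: 3924762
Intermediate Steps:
x = 3924540 (x = 9*436060 = 3924540)
x - R(-572) = 3924540 - 1*(-222) = 3924540 + 222 = 3924762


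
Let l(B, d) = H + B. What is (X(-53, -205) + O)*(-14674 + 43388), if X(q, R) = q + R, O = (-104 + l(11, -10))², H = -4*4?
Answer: 333742822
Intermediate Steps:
H = -16
l(B, d) = -16 + B
O = 11881 (O = (-104 + (-16 + 11))² = (-104 - 5)² = (-109)² = 11881)
X(q, R) = R + q
(X(-53, -205) + O)*(-14674 + 43388) = ((-205 - 53) + 11881)*(-14674 + 43388) = (-258 + 11881)*28714 = 11623*28714 = 333742822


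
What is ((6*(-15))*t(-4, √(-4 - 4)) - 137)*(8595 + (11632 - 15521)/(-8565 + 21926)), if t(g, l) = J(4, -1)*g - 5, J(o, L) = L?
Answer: -5397193582/13361 ≈ -4.0395e+5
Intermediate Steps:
t(g, l) = -5 - g (t(g, l) = -g - 5 = -5 - g)
((6*(-15))*t(-4, √(-4 - 4)) - 137)*(8595 + (11632 - 15521)/(-8565 + 21926)) = ((6*(-15))*(-5 - 1*(-4)) - 137)*(8595 + (11632 - 15521)/(-8565 + 21926)) = (-90*(-5 + 4) - 137)*(8595 - 3889/13361) = (-90*(-1) - 137)*(8595 - 3889*1/13361) = (90 - 137)*(8595 - 3889/13361) = -47*114833906/13361 = -5397193582/13361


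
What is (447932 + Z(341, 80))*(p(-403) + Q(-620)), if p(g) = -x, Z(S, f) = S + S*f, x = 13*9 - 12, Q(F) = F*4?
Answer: -1229304505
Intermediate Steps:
Q(F) = 4*F
x = 105 (x = 117 - 12 = 105)
p(g) = -105 (p(g) = -1*105 = -105)
(447932 + Z(341, 80))*(p(-403) + Q(-620)) = (447932 + 341*(1 + 80))*(-105 + 4*(-620)) = (447932 + 341*81)*(-105 - 2480) = (447932 + 27621)*(-2585) = 475553*(-2585) = -1229304505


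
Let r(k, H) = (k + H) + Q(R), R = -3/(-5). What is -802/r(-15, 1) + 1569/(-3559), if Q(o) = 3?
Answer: 2837059/39149 ≈ 72.468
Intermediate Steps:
R = ⅗ (R = -3*(-⅕) = ⅗ ≈ 0.60000)
r(k, H) = 3 + H + k (r(k, H) = (k + H) + 3 = (H + k) + 3 = 3 + H + k)
-802/r(-15, 1) + 1569/(-3559) = -802/(3 + 1 - 15) + 1569/(-3559) = -802/(-11) + 1569*(-1/3559) = -802*(-1/11) - 1569/3559 = 802/11 - 1569/3559 = 2837059/39149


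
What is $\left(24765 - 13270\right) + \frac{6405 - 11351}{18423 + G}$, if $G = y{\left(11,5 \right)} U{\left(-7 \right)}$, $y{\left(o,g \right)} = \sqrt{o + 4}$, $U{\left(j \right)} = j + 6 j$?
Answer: $\frac{650162922712}{56561819} - \frac{121177 \sqrt{15}}{169685457} \approx 11495.0$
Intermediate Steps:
$U{\left(j \right)} = 7 j$
$y{\left(o,g \right)} = \sqrt{4 + o}$
$G = - 49 \sqrt{15}$ ($G = \sqrt{4 + 11} \cdot 7 \left(-7\right) = \sqrt{15} \left(-49\right) = - 49 \sqrt{15} \approx -189.78$)
$\left(24765 - 13270\right) + \frac{6405 - 11351}{18423 + G} = \left(24765 - 13270\right) + \frac{6405 - 11351}{18423 - 49 \sqrt{15}} = 11495 - \frac{4946}{18423 - 49 \sqrt{15}}$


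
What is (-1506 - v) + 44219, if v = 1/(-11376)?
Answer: 485903089/11376 ≈ 42713.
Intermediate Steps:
v = -1/11376 ≈ -8.7904e-5
(-1506 - v) + 44219 = (-1506 - 1*(-1/11376)) + 44219 = (-1506 + 1/11376) + 44219 = -17132255/11376 + 44219 = 485903089/11376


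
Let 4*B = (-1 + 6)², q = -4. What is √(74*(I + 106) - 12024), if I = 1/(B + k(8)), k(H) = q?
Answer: 2*I*√9331/3 ≈ 64.398*I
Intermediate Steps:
k(H) = -4
B = 25/4 (B = (-1 + 6)²/4 = (¼)*5² = (¼)*25 = 25/4 ≈ 6.2500)
I = 4/9 (I = 1/(25/4 - 4) = 1/(9/4) = 4/9 ≈ 0.44444)
√(74*(I + 106) - 12024) = √(74*(4/9 + 106) - 12024) = √(74*(958/9) - 12024) = √(70892/9 - 12024) = √(-37324/9) = 2*I*√9331/3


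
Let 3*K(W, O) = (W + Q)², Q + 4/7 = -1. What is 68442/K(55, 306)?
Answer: 26901/374 ≈ 71.928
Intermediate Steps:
Q = -11/7 (Q = -4/7 - 1 = -11/7 ≈ -1.5714)
K(W, O) = (-11/7 + W)²/3 (K(W, O) = (W - 11/7)²/3 = (-11/7 + W)²/3)
68442/K(55, 306) = 68442/(((-11 + 7*55)²/147)) = 68442/(((-11 + 385)²/147)) = 68442/(((1/147)*374²)) = 68442/(((1/147)*139876)) = 68442/(139876/147) = 68442*(147/139876) = 26901/374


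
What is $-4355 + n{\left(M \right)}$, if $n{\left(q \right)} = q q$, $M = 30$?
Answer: $-3455$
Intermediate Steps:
$n{\left(q \right)} = q^{2}$
$-4355 + n{\left(M \right)} = -4355 + 30^{2} = -4355 + 900 = -3455$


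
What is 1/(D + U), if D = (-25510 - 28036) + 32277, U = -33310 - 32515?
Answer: -1/87094 ≈ -1.1482e-5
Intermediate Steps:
U = -65825
D = -21269 (D = -53546 + 32277 = -21269)
1/(D + U) = 1/(-21269 - 65825) = 1/(-87094) = -1/87094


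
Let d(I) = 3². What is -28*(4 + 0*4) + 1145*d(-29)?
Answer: 10193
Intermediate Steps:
d(I) = 9
-28*(4 + 0*4) + 1145*d(-29) = -28*(4 + 0*4) + 1145*9 = -28*(4 + 0) + 10305 = -28*4 + 10305 = -112 + 10305 = 10193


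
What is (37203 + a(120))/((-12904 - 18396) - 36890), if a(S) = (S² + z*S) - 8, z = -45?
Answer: -9239/13638 ≈ -0.67745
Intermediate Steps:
a(S) = -8 + S² - 45*S (a(S) = (S² - 45*S) - 8 = -8 + S² - 45*S)
(37203 + a(120))/((-12904 - 18396) - 36890) = (37203 + (-8 + 120² - 45*120))/((-12904 - 18396) - 36890) = (37203 + (-8 + 14400 - 5400))/(-31300 - 36890) = (37203 + 8992)/(-68190) = 46195*(-1/68190) = -9239/13638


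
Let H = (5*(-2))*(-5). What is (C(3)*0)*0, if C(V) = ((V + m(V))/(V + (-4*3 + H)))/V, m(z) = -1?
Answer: 0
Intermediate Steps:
H = 50 (H = -10*(-5) = 50)
C(V) = (-1 + V)/(V*(38 + V)) (C(V) = ((V - 1)/(V + (-4*3 + 50)))/V = ((-1 + V)/(V + (-12 + 50)))/V = ((-1 + V)/(V + 38))/V = ((-1 + V)/(38 + V))/V = (-1 + V)/(V*(38 + V)))
(C(3)*0)*0 = (((-1 + 3)/(3*(38 + 3)))*0)*0 = (((⅓)*2/41)*0)*0 = (((⅓)*(1/41)*2)*0)*0 = ((2/123)*0)*0 = 0*0 = 0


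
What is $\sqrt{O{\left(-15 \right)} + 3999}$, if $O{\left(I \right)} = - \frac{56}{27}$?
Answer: $\frac{\sqrt{323751}}{9} \approx 63.221$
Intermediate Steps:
$O{\left(I \right)} = - \frac{56}{27}$ ($O{\left(I \right)} = \left(-56\right) \frac{1}{27} = - \frac{56}{27}$)
$\sqrt{O{\left(-15 \right)} + 3999} = \sqrt{- \frac{56}{27} + 3999} = \sqrt{\frac{107917}{27}} = \frac{\sqrt{323751}}{9}$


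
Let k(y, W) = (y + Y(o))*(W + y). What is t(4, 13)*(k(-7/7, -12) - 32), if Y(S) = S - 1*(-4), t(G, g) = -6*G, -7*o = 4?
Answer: 10680/7 ≈ 1525.7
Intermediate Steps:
o = -4/7 (o = -1/7*4 = -4/7 ≈ -0.57143)
Y(S) = 4 + S (Y(S) = S + 4 = 4 + S)
k(y, W) = (24/7 + y)*(W + y) (k(y, W) = (y + (4 - 4/7))*(W + y) = (y + 24/7)*(W + y) = (24/7 + y)*(W + y))
t(4, 13)*(k(-7/7, -12) - 32) = (-6*4)*(((-7/7)**2 + (24/7)*(-12) + 24*(-7/7)/7 - (-84)/7) - 32) = -24*(((-7*1/7)**2 - 288/7 + 24*(-7*1/7)/7 - (-84)/7) - 32) = -24*(((-1)**2 - 288/7 + (24/7)*(-1) - 12*(-1)) - 32) = -24*((1 - 288/7 - 24/7 + 12) - 32) = -24*(-221/7 - 32) = -24*(-445/7) = 10680/7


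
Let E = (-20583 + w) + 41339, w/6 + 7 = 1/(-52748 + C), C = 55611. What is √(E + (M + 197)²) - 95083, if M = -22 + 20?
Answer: -95083 + √481470031469/2863 ≈ -94841.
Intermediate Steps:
w = -120240/2863 (w = -42 + 6/(-52748 + 55611) = -42 + 6/2863 = -120240/2863 ≈ -41.998)
M = -2
E = 59304188/2863 (E = (-20583 - 120240/2863) + 41339 = -59049369/2863 + 41339 = 59304188/2863 ≈ 20714.)
√(E + (M + 197)²) - 95083 = √(59304188/2863 + (-2 + 197)²) - 95083 = √(59304188/2863 + 195²) - 95083 = √(59304188/2863 + 38025) - 95083 = √(168169763/2863) - 95083 = √481470031469/2863 - 95083 = -95083 + √481470031469/2863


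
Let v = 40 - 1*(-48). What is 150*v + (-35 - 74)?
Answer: 13091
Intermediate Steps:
v = 88 (v = 40 + 48 = 88)
150*v + (-35 - 74) = 150*88 + (-35 - 74) = 13200 - 109 = 13091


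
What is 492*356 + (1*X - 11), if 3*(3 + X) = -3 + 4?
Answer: 525415/3 ≈ 1.7514e+5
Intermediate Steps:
X = -8/3 (X = -3 + (-3 + 4)/3 = -3 + (⅓)*1 = -3 + ⅓ = -8/3 ≈ -2.6667)
492*356 + (1*X - 11) = 492*356 + (1*(-8/3) - 11) = 175152 + (-8/3 - 11) = 175152 - 41/3 = 525415/3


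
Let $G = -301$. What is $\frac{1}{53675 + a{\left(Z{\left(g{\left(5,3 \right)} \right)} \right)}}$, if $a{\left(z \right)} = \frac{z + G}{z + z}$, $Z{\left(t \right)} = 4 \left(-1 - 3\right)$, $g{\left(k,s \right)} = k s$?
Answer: $\frac{32}{1717917} \approx 1.8627 \cdot 10^{-5}$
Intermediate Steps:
$Z{\left(t \right)} = -16$ ($Z{\left(t \right)} = 4 \left(-4\right) = -16$)
$a{\left(z \right)} = \frac{-301 + z}{2 z}$ ($a{\left(z \right)} = \frac{z - 301}{z + z} = \frac{-301 + z}{2 z}$)
$\frac{1}{53675 + a{\left(Z{\left(g{\left(5,3 \right)} \right)} \right)}} = \frac{1}{53675 + \frac{-301 - 16}{2 \left(-16\right)}} = \frac{1}{53675 + \frac{1}{2} \left(- \frac{1}{16}\right) \left(-317\right)} = \frac{1}{53675 + \frac{317}{32}} = \frac{1}{\frac{1717917}{32}} = \frac{32}{1717917}$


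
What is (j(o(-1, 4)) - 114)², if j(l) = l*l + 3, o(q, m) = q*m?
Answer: 9025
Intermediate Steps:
o(q, m) = m*q
j(l) = 3 + l² (j(l) = l² + 3 = 3 + l²)
(j(o(-1, 4)) - 114)² = ((3 + (4*(-1))²) - 114)² = ((3 + (-4)²) - 114)² = ((3 + 16) - 114)² = (19 - 114)² = (-95)² = 9025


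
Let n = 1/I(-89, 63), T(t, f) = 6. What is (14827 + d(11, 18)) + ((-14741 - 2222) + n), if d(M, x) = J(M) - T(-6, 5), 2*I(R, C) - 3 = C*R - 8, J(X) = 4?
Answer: -5999229/2806 ≈ -2138.0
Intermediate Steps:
I(R, C) = -5/2 + C*R/2 (I(R, C) = 3/2 + (C*R - 8)/2 = 3/2 + (-8 + C*R)/2 = 3/2 + (-4 + C*R/2) = -5/2 + C*R/2)
d(M, x) = -2 (d(M, x) = 4 - 1*6 = 4 - 6 = -2)
n = -1/2806 (n = 1/(-5/2 + (1/2)*63*(-89)) = 1/(-5/2 - 5607/2) = 1/(-2806) = -1/2806 ≈ -0.00035638)
(14827 + d(11, 18)) + ((-14741 - 2222) + n) = (14827 - 2) + ((-14741 - 2222) - 1/2806) = 14825 + (-16963 - 1/2806) = 14825 - 47598179/2806 = -5999229/2806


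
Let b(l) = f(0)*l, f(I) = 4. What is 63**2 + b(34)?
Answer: 4105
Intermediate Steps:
b(l) = 4*l
63**2 + b(34) = 63**2 + 4*34 = 3969 + 136 = 4105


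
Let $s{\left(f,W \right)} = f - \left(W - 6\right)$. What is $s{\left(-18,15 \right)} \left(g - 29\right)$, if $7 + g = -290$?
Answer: $8802$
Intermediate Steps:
$s{\left(f,W \right)} = 6 + f - W$ ($s{\left(f,W \right)} = f - \left(W - 6\right) = f - \left(-6 + W\right) = 6 + f - W$)
$g = -297$ ($g = -7 - 290 = -297$)
$s{\left(-18,15 \right)} \left(g - 29\right) = \left(6 - 18 - 15\right) \left(-297 - 29\right) = \left(6 - 18 - 15\right) \left(-326\right) = \left(-27\right) \left(-326\right) = 8802$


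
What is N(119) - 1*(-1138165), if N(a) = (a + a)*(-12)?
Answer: 1135309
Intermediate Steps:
N(a) = -24*a (N(a) = (2*a)*(-12) = -24*a)
N(119) - 1*(-1138165) = -24*119 - 1*(-1138165) = -2856 + 1138165 = 1135309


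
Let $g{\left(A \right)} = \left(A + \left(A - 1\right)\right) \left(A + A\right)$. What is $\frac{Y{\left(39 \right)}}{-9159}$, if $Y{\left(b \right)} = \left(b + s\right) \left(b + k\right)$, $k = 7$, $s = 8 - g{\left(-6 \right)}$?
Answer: $\frac{5014}{9159} \approx 0.54744$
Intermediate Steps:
$g{\left(A \right)} = 2 A \left(-1 + 2 A\right)$ ($g{\left(A \right)} = \left(A + \left(-1 + A\right)\right) 2 A = \left(-1 + 2 A\right) 2 A = 2 A \left(-1 + 2 A\right)$)
$s = -148$ ($s = 8 - 2 \left(-6\right) \left(-1 + 2 \left(-6\right)\right) = 8 - 2 \left(-6\right) \left(-1 - 12\right) = 8 - 2 \left(-6\right) \left(-13\right) = 8 - 156 = -148$)
$Y{\left(b \right)} = \left(-148 + b\right) \left(7 + b\right)$ ($Y{\left(b \right)} = \left(b - 148\right) \left(b + 7\right) = \left(-148 + b\right) \left(7 + b\right)$)
$\frac{Y{\left(39 \right)}}{-9159} = \frac{-1036 + 39^{2} - 5499}{-9159} = \left(-1036 + 1521 - 5499\right) \left(- \frac{1}{9159}\right) = \left(-5014\right) \left(- \frac{1}{9159}\right) = \frac{5014}{9159}$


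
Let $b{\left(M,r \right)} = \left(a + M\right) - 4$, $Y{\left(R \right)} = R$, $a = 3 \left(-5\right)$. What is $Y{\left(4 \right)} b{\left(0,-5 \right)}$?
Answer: $-76$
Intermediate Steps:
$a = -15$
$b{\left(M,r \right)} = -19 + M$ ($b{\left(M,r \right)} = \left(-15 + M\right) - 4 = -19 + M$)
$Y{\left(4 \right)} b{\left(0,-5 \right)} = 4 \left(-19 + 0\right) = 4 \left(-19\right) = -76$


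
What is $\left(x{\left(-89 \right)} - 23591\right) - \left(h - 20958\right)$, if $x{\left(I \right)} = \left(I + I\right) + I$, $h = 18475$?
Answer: $-21375$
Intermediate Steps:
$x{\left(I \right)} = 3 I$ ($x{\left(I \right)} = 2 I + I = 3 I$)
$\left(x{\left(-89 \right)} - 23591\right) - \left(h - 20958\right) = \left(3 \left(-89\right) - 23591\right) - \left(18475 - 20958\right) = \left(-267 - 23591\right) - \left(18475 - 20958\right) = -23858 - -2483 = -23858 + 2483 = -21375$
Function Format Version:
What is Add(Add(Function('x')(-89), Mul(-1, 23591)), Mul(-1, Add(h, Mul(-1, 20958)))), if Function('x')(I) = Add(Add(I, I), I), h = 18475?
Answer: -21375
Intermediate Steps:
Function('x')(I) = Mul(3, I) (Function('x')(I) = Add(Mul(2, I), I) = Mul(3, I))
Add(Add(Function('x')(-89), Mul(-1, 23591)), Mul(-1, Add(h, Mul(-1, 20958)))) = Add(Add(Mul(3, -89), Mul(-1, 23591)), Mul(-1, Add(18475, Mul(-1, 20958)))) = Add(Add(-267, -23591), Mul(-1, Add(18475, -20958))) = Add(-23858, Mul(-1, -2483)) = Add(-23858, 2483) = -21375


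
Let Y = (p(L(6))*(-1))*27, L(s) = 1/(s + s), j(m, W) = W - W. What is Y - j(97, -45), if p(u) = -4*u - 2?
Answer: 63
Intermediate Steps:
j(m, W) = 0
L(s) = 1/(2*s)
p(u) = -2 - 4*u
Y = 63 (Y = ((-2 - 2/6)*(-1))*27 = ((-2 - 4*1/12)*(-1))*27 = ((-2 - 1/3)*(-1))*27 = -7/3*(-1)*27 = (7/3)*27 = 63)
Y - j(97, -45) = 63 - 1*0 = 63 + 0 = 63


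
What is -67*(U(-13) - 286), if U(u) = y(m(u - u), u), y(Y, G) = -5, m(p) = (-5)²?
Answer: 19497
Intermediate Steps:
m(p) = 25
U(u) = -5
-67*(U(-13) - 286) = -67*(-5 - 286) = -67*(-291) = 19497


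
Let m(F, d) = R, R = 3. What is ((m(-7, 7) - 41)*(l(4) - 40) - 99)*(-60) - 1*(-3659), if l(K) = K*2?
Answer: -63361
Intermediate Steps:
l(K) = 2*K
m(F, d) = 3
((m(-7, 7) - 41)*(l(4) - 40) - 99)*(-60) - 1*(-3659) = ((3 - 41)*(2*4 - 40) - 99)*(-60) - 1*(-3659) = (-38*(8 - 40) - 99)*(-60) + 3659 = (-38*(-32) - 99)*(-60) + 3659 = (1216 - 99)*(-60) + 3659 = 1117*(-60) + 3659 = -67020 + 3659 = -63361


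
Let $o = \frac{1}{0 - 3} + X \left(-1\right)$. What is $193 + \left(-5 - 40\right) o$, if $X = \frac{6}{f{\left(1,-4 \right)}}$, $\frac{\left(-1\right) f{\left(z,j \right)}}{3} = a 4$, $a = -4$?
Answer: $\frac{1709}{8} \approx 213.63$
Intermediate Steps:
$f{\left(z,j \right)} = 48$ ($f{\left(z,j \right)} = - 3 \left(\left(-4\right) 4\right) = \left(-3\right) \left(-16\right) = 48$)
$X = \frac{1}{8}$ ($X = \frac{6}{48} = 6 \cdot \frac{1}{48} = \frac{1}{8} \approx 0.125$)
$o = - \frac{11}{24}$ ($o = \frac{1}{0 - 3} + \frac{1}{8} \left(-1\right) = \frac{1}{-3} - \frac{1}{8} = - \frac{1}{3} - \frac{1}{8} = - \frac{11}{24} \approx -0.45833$)
$193 + \left(-5 - 40\right) o = 193 + \left(-5 - 40\right) \left(- \frac{11}{24}\right) = 193 - - \frac{165}{8} = 193 + \frac{165}{8} = \frac{1709}{8}$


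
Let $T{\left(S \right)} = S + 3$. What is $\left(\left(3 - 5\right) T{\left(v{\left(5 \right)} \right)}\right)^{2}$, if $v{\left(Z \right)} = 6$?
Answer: $324$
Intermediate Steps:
$T{\left(S \right)} = 3 + S$
$\left(\left(3 - 5\right) T{\left(v{\left(5 \right)} \right)}\right)^{2} = \left(\left(3 - 5\right) \left(3 + 6\right)\right)^{2} = \left(\left(-2\right) 9\right)^{2} = \left(-18\right)^{2} = 324$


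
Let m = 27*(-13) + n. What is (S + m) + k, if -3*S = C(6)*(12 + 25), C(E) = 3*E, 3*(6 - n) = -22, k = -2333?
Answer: -8678/3 ≈ -2892.7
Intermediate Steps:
n = 40/3 (n = 6 - 1/3*(-22) = 6 + 22/3 = 40/3 ≈ 13.333)
S = -222 (S = -3*6*(12 + 25)/3 = -6*37 = -1/3*666 = -222)
m = -1013/3 (m = 27*(-13) + 40/3 = -351 + 40/3 = -1013/3 ≈ -337.67)
(S + m) + k = (-222 - 1013/3) - 2333 = -1679/3 - 2333 = -8678/3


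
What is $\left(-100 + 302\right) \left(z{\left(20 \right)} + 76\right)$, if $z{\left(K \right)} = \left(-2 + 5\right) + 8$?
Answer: $17574$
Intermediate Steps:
$z{\left(K \right)} = 11$ ($z{\left(K \right)} = 3 + 8 = 11$)
$\left(-100 + 302\right) \left(z{\left(20 \right)} + 76\right) = \left(-100 + 302\right) \left(11 + 76\right) = 202 \cdot 87 = 17574$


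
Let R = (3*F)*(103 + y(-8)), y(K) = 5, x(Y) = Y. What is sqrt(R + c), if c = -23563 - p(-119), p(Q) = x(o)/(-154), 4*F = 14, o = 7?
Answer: I*sqrt(10855614)/22 ≈ 149.76*I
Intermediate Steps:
F = 7/2 (F = (1/4)*14 = 7/2 ≈ 3.5000)
p(Q) = -1/22 (p(Q) = 7/(-154) = 7*(-1/154) = -1/22)
R = 1134 (R = (3*(7/2))*(103 + 5) = (21/2)*108 = 1134)
c = -518385/22 (c = -23563 - 1*(-1/22) = -23563 + 1/22 = -518385/22 ≈ -23563.)
sqrt(R + c) = sqrt(1134 - 518385/22) = sqrt(-493437/22) = I*sqrt(10855614)/22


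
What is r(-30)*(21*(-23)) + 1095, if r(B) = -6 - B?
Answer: -10497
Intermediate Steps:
r(-30)*(21*(-23)) + 1095 = (-6 - 1*(-30))*(21*(-23)) + 1095 = (-6 + 30)*(-483) + 1095 = 24*(-483) + 1095 = -11592 + 1095 = -10497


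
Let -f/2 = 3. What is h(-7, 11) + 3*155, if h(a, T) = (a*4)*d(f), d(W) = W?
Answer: 633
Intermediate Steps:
f = -6 (f = -2*3 = -6)
h(a, T) = -24*a (h(a, T) = (a*4)*(-6) = (4*a)*(-6) = -24*a)
h(-7, 11) + 3*155 = -24*(-7) + 3*155 = 168 + 465 = 633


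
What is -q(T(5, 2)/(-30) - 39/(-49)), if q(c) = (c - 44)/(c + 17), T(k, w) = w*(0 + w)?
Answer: 31853/12982 ≈ 2.4536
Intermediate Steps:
T(k, w) = w² (T(k, w) = w*w = w²)
q(c) = (-44 + c)/(17 + c)
-q(T(5, 2)/(-30) - 39/(-49)) = -(-44 + (2²/(-30) - 39/(-49)))/(17 + (2²/(-30) - 39/(-49))) = -(-44 + (4*(-1/30) - 39*(-1/49)))/(17 + (4*(-1/30) - 39*(-1/49))) = -(-44 + (-2/15 + 39/49))/(17 + (-2/15 + 39/49)) = -(-44 + 487/735)/(17 + 487/735) = -(-31853)/(12982/735*735) = -735*(-31853)/(12982*735) = -1*(-31853/12982) = 31853/12982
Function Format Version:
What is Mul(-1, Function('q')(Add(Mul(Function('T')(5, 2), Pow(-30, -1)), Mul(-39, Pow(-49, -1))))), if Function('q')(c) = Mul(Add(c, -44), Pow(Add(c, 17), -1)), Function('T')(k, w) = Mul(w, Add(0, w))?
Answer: Rational(31853, 12982) ≈ 2.4536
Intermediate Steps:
Function('T')(k, w) = Pow(w, 2) (Function('T')(k, w) = Mul(w, w) = Pow(w, 2))
Function('q')(c) = Mul(Pow(Add(17, c), -1), Add(-44, c)) (Function('q')(c) = Mul(Add(-44, c), Pow(Add(17, c), -1)) = Mul(Pow(Add(17, c), -1), Add(-44, c)))
Mul(-1, Function('q')(Add(Mul(Function('T')(5, 2), Pow(-30, -1)), Mul(-39, Pow(-49, -1))))) = Mul(-1, Mul(Pow(Add(17, Add(Mul(Pow(2, 2), Pow(-30, -1)), Mul(-39, Pow(-49, -1)))), -1), Add(-44, Add(Mul(Pow(2, 2), Pow(-30, -1)), Mul(-39, Pow(-49, -1)))))) = Mul(-1, Mul(Pow(Add(17, Add(Mul(4, Rational(-1, 30)), Mul(-39, Rational(-1, 49)))), -1), Add(-44, Add(Mul(4, Rational(-1, 30)), Mul(-39, Rational(-1, 49)))))) = Mul(-1, Mul(Pow(Add(17, Add(Rational(-2, 15), Rational(39, 49))), -1), Add(-44, Add(Rational(-2, 15), Rational(39, 49))))) = Mul(-1, Mul(Pow(Add(17, Rational(487, 735)), -1), Add(-44, Rational(487, 735)))) = Mul(-1, Mul(Pow(Rational(12982, 735), -1), Rational(-31853, 735))) = Mul(-1, Mul(Rational(735, 12982), Rational(-31853, 735))) = Mul(-1, Rational(-31853, 12982)) = Rational(31853, 12982)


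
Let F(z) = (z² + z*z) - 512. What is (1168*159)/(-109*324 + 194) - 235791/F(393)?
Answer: -32776216167/5415566546 ≈ -6.0522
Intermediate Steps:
F(z) = -512 + 2*z² (F(z) = (z² + z²) - 512 = 2*z² - 512 = -512 + 2*z²)
(1168*159)/(-109*324 + 194) - 235791/F(393) = (1168*159)/(-109*324 + 194) - 235791/(-512 + 2*393²) = 185712/(-35316 + 194) - 235791/(-512 + 2*154449) = 185712/(-35122) - 235791/(-512 + 308898) = 185712*(-1/35122) - 235791/308386 = -92856/17561 - 235791*1/308386 = -92856/17561 - 235791/308386 = -32776216167/5415566546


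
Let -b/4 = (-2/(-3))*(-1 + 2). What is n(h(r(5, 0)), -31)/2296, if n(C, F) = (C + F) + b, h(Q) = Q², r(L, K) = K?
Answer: -101/6888 ≈ -0.014663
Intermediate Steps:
b = -8/3 (b = -4*(-2/(-3))*(-1 + 2) = -4*(-2*(-⅓)) = -8/3 ≈ -2.6667)
n(C, F) = -8/3 + C + F (n(C, F) = (C + F) - 8/3 = -8/3 + C + F)
n(h(r(5, 0)), -31)/2296 = (-8/3 + 0² - 31)/2296 = (-8/3 + 0 - 31)*(1/2296) = -101/3*1/2296 = -101/6888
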